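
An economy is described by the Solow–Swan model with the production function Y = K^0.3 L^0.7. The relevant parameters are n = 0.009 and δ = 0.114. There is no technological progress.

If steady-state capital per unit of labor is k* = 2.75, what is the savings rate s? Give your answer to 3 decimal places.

s ≈ 0.250

In steady state, investment equals break-even investment: s·k^α = (n + δ)·k.
So s / (n + δ) = (k*)^(1−α) = 2.75^0.7 = 2.0302.
Therefore s = 2.0302 × (n + δ) = 2.0302 × 0.123 = 0.2497.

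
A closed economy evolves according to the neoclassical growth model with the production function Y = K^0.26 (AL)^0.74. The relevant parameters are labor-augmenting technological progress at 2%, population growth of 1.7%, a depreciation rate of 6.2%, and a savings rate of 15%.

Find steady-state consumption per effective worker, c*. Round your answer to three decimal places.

c* = 0.984

Steady state requires s·f(k) = (n + g + δ)·k, i.e. s·k^α = (n + g + δ)·k.
Dividing both sides by k: k^(1−α) = s / (n + g + δ).
k^0.74 = 0.15 / (0.017 + 0.020 + 0.062) = 0.15 / 0.099 = 1.5152
k* = 1.5152^(1/0.74) ≈ 1.7534
y* = (k*)^α = 1.7534^0.26 ≈ 1.1572
c* = (1 − s)·y* = (1 − 0.15) × 1.1572 ≈ 0.9836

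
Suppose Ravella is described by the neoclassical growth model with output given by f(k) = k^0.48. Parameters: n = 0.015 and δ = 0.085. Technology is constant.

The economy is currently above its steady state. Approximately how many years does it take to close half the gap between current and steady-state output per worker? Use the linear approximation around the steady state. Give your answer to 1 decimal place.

Near the steady state the convergence rate is λ = (1 − α)(n + δ).
λ = (1 − 0.48) × 0.100 = 0.52 × 0.100 = 0.0520
Half-life = ln 2 / λ = 0.6931 / 0.0520 ≈ 13.33 years

t_½ ≈ 13.3 years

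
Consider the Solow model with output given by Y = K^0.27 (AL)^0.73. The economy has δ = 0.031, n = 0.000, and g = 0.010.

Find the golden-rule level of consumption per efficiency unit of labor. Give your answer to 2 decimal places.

c_gold ≈ 1.47

At the golden rule, f'(k) = n + g + δ, so α·k^(α−1) = n + g + δ and k_gold = (α/(n + g + δ))^(1/(1−α)).
k_gold = (0.27/0.041)^(1/0.73) = 6.5854^1.3699 ≈ 13.2244
c_gold = f(k_gold) − (n + g + δ)·k_gold = 2.0080 − 0.041×13.2244 ≈ 1.4658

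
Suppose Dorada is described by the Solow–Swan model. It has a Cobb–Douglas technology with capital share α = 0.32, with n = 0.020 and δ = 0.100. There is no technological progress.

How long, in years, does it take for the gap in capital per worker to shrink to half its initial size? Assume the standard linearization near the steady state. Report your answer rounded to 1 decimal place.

Near the steady state the convergence rate is λ = (1 − α)(n + δ).
λ = (1 − 0.32) × 0.120 = 0.68 × 0.120 = 0.0816
Half-life = ln 2 / λ = 0.6931 / 0.0816 ≈ 8.49 years

t_½ ≈ 8.5 years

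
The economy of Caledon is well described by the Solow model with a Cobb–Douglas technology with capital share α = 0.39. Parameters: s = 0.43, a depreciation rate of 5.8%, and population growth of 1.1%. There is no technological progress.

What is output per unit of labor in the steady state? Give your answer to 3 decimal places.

y* = 3.221

At the steady state, Δk = 0, so s·k^α = (n + δ)·k.
Dividing both sides by k: k^(1−α) = s / (n + δ).
k^0.61 = 0.43 / (0.011 + 0.058) = 0.43 / 0.069 = 6.2319
k* = 6.2319^(1/0.61) ≈ 20.0750
y* = (k*)^α = 20.0750^0.39 ≈ 3.2213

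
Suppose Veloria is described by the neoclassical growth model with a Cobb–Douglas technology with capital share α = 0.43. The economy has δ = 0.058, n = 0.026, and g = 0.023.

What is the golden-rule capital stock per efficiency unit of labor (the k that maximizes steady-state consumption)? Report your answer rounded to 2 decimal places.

k_gold ≈ 11.48

The golden rule sets f'(k) = n + g + δ, i.e. α·k^(α−1) = n + g + δ.
So k^(1−α) = α / (n + g + δ) = 0.43 / 0.107 = 4.0187.
k_gold = 4.0187^(1/0.57) ≈ 11.4762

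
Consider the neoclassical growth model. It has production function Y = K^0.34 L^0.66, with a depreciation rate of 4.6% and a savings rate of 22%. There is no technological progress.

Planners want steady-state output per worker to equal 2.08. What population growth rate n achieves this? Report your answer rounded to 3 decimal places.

Steady state requires s·f(k) = (n + δ)·k, i.e. s·k^α = (n + δ)·k.
Since y* = [s/(n + δ)]^(α/(1−α)), we have s/(n + δ) = (y*)^((1−α)/α) = 2.08^1.9412 = 4.1440.
Therefore n + δ = s / 4.1440 = 0.22 / 4.1440 = 0.0531, so n = 0.0531 − 0.046 = 0.0071.

n ≈ 0.007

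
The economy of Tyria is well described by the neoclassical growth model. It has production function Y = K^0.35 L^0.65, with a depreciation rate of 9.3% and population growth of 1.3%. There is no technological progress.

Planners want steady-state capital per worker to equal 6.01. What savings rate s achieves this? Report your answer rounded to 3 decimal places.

Steady state requires s·f(k) = (n + δ)·k, i.e. s·k^α = (n + δ)·k.
So s / (n + δ) = (k*)^(1−α) = 6.01^0.65 = 3.2083.
Therefore s = 3.2083 × (n + δ) = 3.2083 × 0.106 = 0.3401.

s ≈ 0.340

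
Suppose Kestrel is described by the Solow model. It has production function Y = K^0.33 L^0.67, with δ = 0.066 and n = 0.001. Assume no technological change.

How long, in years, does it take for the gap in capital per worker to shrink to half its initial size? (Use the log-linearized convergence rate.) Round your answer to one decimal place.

half-life ≈ 15.4 years

Near the steady state the convergence rate is λ = (1 − α)(n + δ).
λ = (1 − 0.33) × 0.067 = 0.67 × 0.067 = 0.04489
Half-life = ln 2 / λ = 0.6931 / 0.04489 ≈ 15.44 years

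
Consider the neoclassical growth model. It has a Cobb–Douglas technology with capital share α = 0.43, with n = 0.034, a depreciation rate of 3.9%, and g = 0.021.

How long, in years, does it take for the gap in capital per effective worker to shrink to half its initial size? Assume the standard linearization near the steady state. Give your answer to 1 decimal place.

t_½ ≈ 12.9 years

Near the steady state the convergence rate is λ = (1 − α)(n + g + δ).
λ = (1 − 0.43) × 0.094 = 0.57 × 0.094 = 0.05358
Half-life = ln 2 / λ = 0.6931 / 0.05358 ≈ 12.94 years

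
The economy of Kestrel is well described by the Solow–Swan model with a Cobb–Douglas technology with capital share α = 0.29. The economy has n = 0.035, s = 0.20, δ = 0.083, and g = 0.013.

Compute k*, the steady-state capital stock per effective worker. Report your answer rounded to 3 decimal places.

Steady state requires s·f(k) = (n + g + δ)·k, i.e. s·k^α = (n + g + δ)·k.
Dividing both sides by k: k^(1−α) = s / (n + g + δ).
k^0.71 = 0.20 / (0.035 + 0.013 + 0.083) = 0.20 / 0.131 = 1.5267
k* = 1.5267^(1/0.71) ≈ 1.8147

k* ≈ 1.815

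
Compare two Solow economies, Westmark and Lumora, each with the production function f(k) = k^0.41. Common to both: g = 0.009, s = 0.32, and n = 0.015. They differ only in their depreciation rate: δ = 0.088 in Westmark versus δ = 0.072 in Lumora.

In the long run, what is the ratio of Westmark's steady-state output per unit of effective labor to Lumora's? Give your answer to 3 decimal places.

Steady-state y* = [s/(n + g + δ)]^(α/(1−α)), so the ratio is [ (s_W/(n + g + δ)_W) / (s_L/(n + g + δ)_L) ]^0.6949.
s_W/(n + g + δ)_W = 0.32/0.112 = 2.8571; s_L/(n + g + δ)_L = 0.32/0.096 = 3.3333.
Ratio = (2.8571/3.3333)^0.6949 = 0.8571^0.6949 ≈ 0.8984

y*_W / y*_L ≈ 0.898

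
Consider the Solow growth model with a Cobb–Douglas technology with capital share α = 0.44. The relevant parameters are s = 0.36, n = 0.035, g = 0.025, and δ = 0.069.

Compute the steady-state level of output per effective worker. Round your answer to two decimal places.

Steady state requires s·f(k) = (n + g + δ)·k, i.e. s·k^α = (n + g + δ)·k.
Dividing both sides by k: k^(1−α) = s / (n + g + δ).
k^0.56 = 0.36 / (0.035 + 0.025 + 0.069) = 0.36 / 0.129 = 2.7907
k* = 2.7907^(1/0.56) ≈ 6.2505
y* = (k*)^α = 6.2505^0.44 ≈ 2.2398

y* ≈ 2.24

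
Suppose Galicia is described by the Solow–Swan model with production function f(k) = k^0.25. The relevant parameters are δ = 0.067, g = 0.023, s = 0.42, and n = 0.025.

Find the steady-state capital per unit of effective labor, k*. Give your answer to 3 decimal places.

k* = 5.624

At the steady state, Δk = 0, so s·k^α = (n + g + δ)·k.
Rearranging, k^(1−α) = s / (n + g + δ).
k^0.75 = 0.42 / (0.025 + 0.023 + 0.067) = 0.42 / 0.115 = 3.6522
k* = 3.6522^(1/0.75) ≈ 5.6244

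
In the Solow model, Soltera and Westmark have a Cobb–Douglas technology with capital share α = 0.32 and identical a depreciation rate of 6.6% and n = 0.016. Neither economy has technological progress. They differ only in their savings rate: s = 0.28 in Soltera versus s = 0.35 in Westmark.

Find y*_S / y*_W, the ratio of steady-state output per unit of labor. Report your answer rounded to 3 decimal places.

ratio ≈ 0.900

Steady-state y* = [s/(n + δ)]^(α/(1−α)), so the ratio is [ (s_S/(n + δ)_S) / (s_W/(n + δ)_W) ]^0.4706.
s_S/(n + δ)_S = 0.28/0.082 = 3.4146; s_W/(n + δ)_W = 0.35/0.082 = 4.2683.
Ratio = (3.4146/4.2683)^0.4706 = 0.8000^0.4706 ≈ 0.9003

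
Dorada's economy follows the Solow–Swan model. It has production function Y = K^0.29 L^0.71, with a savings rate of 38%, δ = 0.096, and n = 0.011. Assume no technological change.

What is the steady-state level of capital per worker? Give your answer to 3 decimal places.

At the steady state, Δk = 0, so s·k^α = (n + δ)·k.
Rearranging, k^(1−α) = s / (n + δ).
k^0.71 = 0.38 / (0.011 + 0.096) = 0.38 / 0.107 = 3.5514
k* = 3.5514^(1/0.71) ≈ 5.9595

k* ≈ 5.960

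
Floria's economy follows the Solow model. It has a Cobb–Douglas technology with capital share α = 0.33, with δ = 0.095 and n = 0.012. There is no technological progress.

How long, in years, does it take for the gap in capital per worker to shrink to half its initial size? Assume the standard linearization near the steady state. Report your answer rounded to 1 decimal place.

t_½ ≈ 9.7 years

Near the steady state the convergence rate is λ = (1 − α)(n + δ).
λ = (1 − 0.33) × 0.107 = 0.67 × 0.107 = 0.07169
Half-life = ln 2 / λ = 0.6931 / 0.07169 ≈ 9.67 years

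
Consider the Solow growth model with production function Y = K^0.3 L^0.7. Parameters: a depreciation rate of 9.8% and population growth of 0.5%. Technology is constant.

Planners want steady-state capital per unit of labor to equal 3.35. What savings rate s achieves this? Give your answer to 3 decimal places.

s ≈ 0.240

At the steady state, Δk = 0, so s·k^α = (n + δ)·k.
So s / (n + δ) = (k*)^(1−α) = 3.35^0.7 = 2.3309.
Therefore s = 2.3309 × (n + δ) = 2.3309 × 0.103 = 0.2401.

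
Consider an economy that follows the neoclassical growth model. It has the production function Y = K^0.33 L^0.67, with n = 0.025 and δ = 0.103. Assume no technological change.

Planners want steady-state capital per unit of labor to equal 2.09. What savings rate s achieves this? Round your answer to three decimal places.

s ≈ 0.210

In steady state, investment equals break-even investment: s·k^α = (n + δ)·k.
So s / (n + δ) = (k*)^(1−α) = 2.09^0.67 = 1.6387.
Therefore s = 1.6387 × (n + δ) = 1.6387 × 0.128 = 0.2098.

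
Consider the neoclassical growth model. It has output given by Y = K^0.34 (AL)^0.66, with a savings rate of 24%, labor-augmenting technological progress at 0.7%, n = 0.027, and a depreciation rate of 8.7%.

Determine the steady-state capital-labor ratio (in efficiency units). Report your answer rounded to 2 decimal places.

At the steady state, Δk = 0, so s·k^α = (n + g + δ)·k.
Rearranging, k^(1−α) = s / (n + g + δ).
k^0.66 = 0.24 / (0.027 + 0.007 + 0.087) = 0.24 / 0.121 = 1.9835
k* = 1.9835^(1/0.66) ≈ 2.8226

k* = 2.82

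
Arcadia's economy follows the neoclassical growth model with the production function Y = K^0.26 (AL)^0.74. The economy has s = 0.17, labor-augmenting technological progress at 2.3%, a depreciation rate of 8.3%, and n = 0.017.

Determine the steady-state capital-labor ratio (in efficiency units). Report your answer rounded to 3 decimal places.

k* ≈ 1.549

In steady state, investment equals break-even investment: s·k^α = (n + g + δ)·k.
Dividing both sides by k: k^(1−α) = s / (n + g + δ).
k^0.74 = 0.17 / (0.017 + 0.023 + 0.083) = 0.17 / 0.123 = 1.3821
k* = 1.3821^(1/0.74) ≈ 1.5485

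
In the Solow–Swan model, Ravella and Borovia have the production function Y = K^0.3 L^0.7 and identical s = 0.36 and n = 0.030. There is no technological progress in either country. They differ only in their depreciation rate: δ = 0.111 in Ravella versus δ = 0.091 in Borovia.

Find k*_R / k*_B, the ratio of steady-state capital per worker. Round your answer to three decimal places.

ratio ≈ 0.804

Steady-state k* = [s/(n + δ)]^(1/(1−α)), so the ratio is [ (s_R/(n + δ)_R) / (s_B/(n + δ)_B) ]^1.4286.
s_R/(n + δ)_R = 0.36/0.141 = 2.5532; s_B/(n + δ)_B = 0.36/0.121 = 2.9752.
Ratio = (2.5532/2.9752)^1.4286 = 0.8582^1.4286 ≈ 0.8038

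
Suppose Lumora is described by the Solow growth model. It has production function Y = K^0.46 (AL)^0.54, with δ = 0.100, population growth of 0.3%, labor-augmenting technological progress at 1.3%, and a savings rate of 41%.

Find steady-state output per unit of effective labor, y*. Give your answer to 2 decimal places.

y* ≈ 2.93

At the steady state, Δk = 0, so s·k^α = (n + g + δ)·k.
Dividing both sides by k: k^(1−α) = s / (n + g + δ).
k^0.54 = 0.41 / (0.003 + 0.013 + 0.100) = 0.41 / 0.116 = 3.5345
k* = 3.5345^(1/0.54) ≈ 10.3615
y* = (k*)^α = 10.3615^0.46 ≈ 2.9315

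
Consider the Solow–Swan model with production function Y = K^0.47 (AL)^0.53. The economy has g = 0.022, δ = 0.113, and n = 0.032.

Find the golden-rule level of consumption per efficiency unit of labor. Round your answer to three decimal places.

At the golden rule, f'(k) = n + g + δ, so α·k^(α−1) = n + g + δ and k_gold = (α/(n + g + δ))^(1/(1−α)).
k_gold = (0.47/0.167)^(1/0.53) = 2.8144^1.8868 ≈ 7.0453
c_gold = f(k_gold) − (n + g + δ)·k_gold = 2.5033 − 0.167×7.0453 ≈ 1.3267

c_gold ≈ 1.327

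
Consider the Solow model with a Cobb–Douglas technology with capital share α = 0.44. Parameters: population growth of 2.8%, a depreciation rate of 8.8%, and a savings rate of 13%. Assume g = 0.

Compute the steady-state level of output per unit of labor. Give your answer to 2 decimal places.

y* = 1.09

At the steady state, Δk = 0, so s·k^α = (n + δ)·k.
Dividing both sides by k: k^(1−α) = s / (n + δ).
k^0.56 = 0.13 / (0.028 + 0.088) = 0.13 / 0.116 = 1.1207
k* = 1.1207^(1/0.56) ≈ 1.2257
y* = (k*)^α = 1.2257^0.44 ≈ 1.0937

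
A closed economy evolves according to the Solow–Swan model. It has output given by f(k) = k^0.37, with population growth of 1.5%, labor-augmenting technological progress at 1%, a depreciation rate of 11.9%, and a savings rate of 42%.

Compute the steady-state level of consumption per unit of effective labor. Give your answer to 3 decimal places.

c* = 1.088

In steady state, investment equals break-even investment: s·k^α = (n + g + δ)·k.
Dividing both sides by k: k^(1−α) = s / (n + g + δ).
k^0.63 = 0.42 / (0.015 + 0.010 + 0.119) = 0.42 / 0.144 = 2.9167
k* = 2.9167^(1/0.63) ≈ 5.4692
y* = (k*)^α = 5.4692^0.37 ≈ 1.8751
c* = (1 − s)·y* = (1 − 0.42) × 1.8751 ≈ 1.0876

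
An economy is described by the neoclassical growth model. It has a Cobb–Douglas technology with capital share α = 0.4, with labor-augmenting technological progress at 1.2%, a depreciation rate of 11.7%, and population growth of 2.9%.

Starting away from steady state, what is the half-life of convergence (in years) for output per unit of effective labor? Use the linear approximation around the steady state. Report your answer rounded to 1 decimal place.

Near the steady state the convergence rate is λ = (1 − α)(n + g + δ).
λ = (1 − 0.4) × 0.158 = 0.6 × 0.158 = 0.0948
Half-life = ln 2 / λ = 0.6931 / 0.0948 ≈ 7.31 years

half-life ≈ 7.3 years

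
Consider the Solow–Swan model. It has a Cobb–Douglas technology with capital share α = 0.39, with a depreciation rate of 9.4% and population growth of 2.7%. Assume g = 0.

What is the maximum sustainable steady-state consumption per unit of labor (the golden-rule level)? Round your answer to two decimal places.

c_gold ≈ 1.29

At the golden rule, f'(k) = n + δ, so α·k^(α−1) = n + δ and k_gold = (α/(n + δ))^(1/(1−α)).
k_gold = (0.39/0.121)^(1/0.61) = 3.2231^1.6393 ≈ 6.8110
c_gold = f(k_gold) − (n + δ)·k_gold = 2.1133 − 0.121×6.8110 ≈ 1.2892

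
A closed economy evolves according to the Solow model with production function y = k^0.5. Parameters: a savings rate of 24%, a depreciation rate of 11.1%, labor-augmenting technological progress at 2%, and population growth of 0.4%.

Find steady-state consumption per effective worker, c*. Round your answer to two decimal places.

c* ≈ 1.35

Steady state requires s·f(k) = (n + g + δ)·k, i.e. s·k^α = (n + g + δ)·k.
Rearranging, k^(1−α) = s / (n + g + δ).
k^0.5 = 0.24 / (0.004 + 0.020 + 0.111) = 0.24 / 0.135 = 1.7778
k* = 1.7778^(1/0.5) ≈ 3.1606
y* = (k*)^α = 3.1606^0.5 ≈ 1.7778
c* = (1 − s)·y* = (1 − 0.24) × 1.7778 ≈ 1.3511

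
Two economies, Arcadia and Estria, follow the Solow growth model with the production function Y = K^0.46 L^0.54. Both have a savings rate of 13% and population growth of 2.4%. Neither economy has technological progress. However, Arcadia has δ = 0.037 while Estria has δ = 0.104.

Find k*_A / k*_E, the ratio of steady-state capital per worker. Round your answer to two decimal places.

k*_A / k*_E ≈ 3.95

Steady-state k* = [s/(n + δ)]^(1/(1−α)), so the ratio is [ (s_A/(n + δ)_A) / (s_E/(n + δ)_E) ]^1.8519.
s_A/(n + δ)_A = 0.13/0.061 = 2.1311; s_E/(n + δ)_E = 0.13/0.128 = 1.0156.
Ratio = (2.1311/1.0156)^1.8519 = 2.0984^1.8519 ≈ 3.9455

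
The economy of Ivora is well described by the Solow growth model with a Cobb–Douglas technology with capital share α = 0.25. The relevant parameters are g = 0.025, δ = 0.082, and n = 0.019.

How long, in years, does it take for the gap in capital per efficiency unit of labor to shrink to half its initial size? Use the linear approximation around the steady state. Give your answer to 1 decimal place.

t_½ ≈ 7.3 years

Near the steady state the convergence rate is λ = (1 − α)(n + g + δ).
λ = (1 − 0.25) × 0.126 = 0.75 × 0.126 = 0.0945
Half-life = ln 2 / λ = 0.6931 / 0.0945 ≈ 7.33 years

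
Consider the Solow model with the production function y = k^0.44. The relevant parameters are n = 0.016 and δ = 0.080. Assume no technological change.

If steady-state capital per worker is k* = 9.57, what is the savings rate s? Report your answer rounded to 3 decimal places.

s ≈ 0.340

At the steady state, Δk = 0, so s·k^α = (n + δ)·k.
So s / (n + δ) = (k*)^(1−α) = 9.57^0.56 = 3.5425.
Therefore s = 3.5425 × (n + δ) = 3.5425 × 0.096 = 0.3401.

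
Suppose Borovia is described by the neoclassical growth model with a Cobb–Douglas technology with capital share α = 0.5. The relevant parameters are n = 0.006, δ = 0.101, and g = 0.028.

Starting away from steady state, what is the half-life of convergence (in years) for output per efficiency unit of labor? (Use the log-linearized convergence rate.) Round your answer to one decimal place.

Near the steady state the convergence rate is λ = (1 − α)(n + g + δ).
λ = (1 − 0.5) × 0.135 = 0.5 × 0.135 = 0.0675
Half-life = ln 2 / λ = 0.6931 / 0.0675 ≈ 10.27 years

about 10.3 years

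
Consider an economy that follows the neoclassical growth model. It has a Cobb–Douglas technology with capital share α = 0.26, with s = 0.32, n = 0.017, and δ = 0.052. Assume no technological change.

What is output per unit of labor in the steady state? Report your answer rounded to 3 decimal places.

Steady state requires s·f(k) = (n + δ)·k, i.e. s·k^α = (n + δ)·k.
Dividing both sides by k: k^(1−α) = s / (n + δ).
k^0.74 = 0.32 / (0.017 + 0.052) = 0.32 / 0.069 = 4.6377
k* = 4.6377^(1/0.74) ≈ 7.9508
y* = (k*)^α = 7.9508^0.26 ≈ 1.7144

y* = 1.714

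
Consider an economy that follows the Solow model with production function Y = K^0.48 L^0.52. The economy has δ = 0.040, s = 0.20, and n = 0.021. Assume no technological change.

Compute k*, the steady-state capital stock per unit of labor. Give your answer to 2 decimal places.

k* ≈ 9.81

Steady state requires s·f(k) = (n + δ)·k, i.e. s·k^α = (n + δ)·k.
Dividing both sides by k: k^(1−α) = s / (n + δ).
k^0.52 = 0.20 / (0.021 + 0.040) = 0.20 / 0.061 = 3.2787
k* = 3.2787^(1/0.52) ≈ 9.8115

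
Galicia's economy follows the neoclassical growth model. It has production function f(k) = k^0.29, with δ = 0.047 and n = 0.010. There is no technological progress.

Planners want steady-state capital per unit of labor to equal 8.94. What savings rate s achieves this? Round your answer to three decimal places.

At the steady state, Δk = 0, so s·k^α = (n + δ)·k.
So s / (n + δ) = (k*)^(1−α) = 8.94^0.71 = 4.7364.
Therefore s = 4.7364 × (n + δ) = 4.7364 × 0.057 = 0.2700.

s ≈ 0.270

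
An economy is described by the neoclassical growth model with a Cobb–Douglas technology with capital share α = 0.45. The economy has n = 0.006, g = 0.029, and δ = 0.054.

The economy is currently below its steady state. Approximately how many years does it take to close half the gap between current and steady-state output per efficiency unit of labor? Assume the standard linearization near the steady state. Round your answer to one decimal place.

Near the steady state the convergence rate is λ = (1 − α)(n + g + δ).
λ = (1 − 0.45) × 0.089 = 0.55 × 0.089 = 0.04895
Half-life = ln 2 / λ = 0.6931 / 0.04895 ≈ 14.16 years

half-life ≈ 14.2 years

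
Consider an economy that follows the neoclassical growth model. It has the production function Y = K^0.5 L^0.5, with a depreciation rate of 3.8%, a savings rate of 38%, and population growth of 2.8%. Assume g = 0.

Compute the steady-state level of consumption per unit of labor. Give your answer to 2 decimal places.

In steady state, investment equals break-even investment: s·k^α = (n + δ)·k.
Rearranging, k^(1−α) = s / (n + δ).
k^0.5 = 0.38 / (0.028 + 0.038) = 0.38 / 0.066 = 5.7576
k* = 5.7576^(1/0.5) ≈ 33.1500
y* = (k*)^α = 33.1500^0.5 ≈ 5.7576
c* = (1 − s)·y* = (1 − 0.38) × 5.7576 ≈ 3.5697

c* ≈ 3.57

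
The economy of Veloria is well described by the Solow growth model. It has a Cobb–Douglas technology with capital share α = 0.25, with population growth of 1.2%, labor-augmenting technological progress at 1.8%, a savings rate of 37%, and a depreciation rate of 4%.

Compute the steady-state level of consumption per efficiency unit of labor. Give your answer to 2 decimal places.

At the steady state, Δk = 0, so s·k^α = (n + g + δ)·k.
Rearranging, k^(1−α) = s / (n + g + δ).
k^0.75 = 0.37 / (0.012 + 0.018 + 0.040) = 0.37 / 0.070 = 5.2857
k* = 5.2857^(1/0.75) ≈ 9.2074
y* = (k*)^α = 9.2074^0.25 ≈ 1.7419
c* = (1 − s)·y* = (1 − 0.37) × 1.7419 ≈ 1.0974

c* ≈ 1.10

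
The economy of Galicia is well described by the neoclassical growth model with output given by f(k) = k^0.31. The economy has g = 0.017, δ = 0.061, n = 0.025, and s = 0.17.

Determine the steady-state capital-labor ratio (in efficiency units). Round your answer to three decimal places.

At the steady state, Δk = 0, so s·k^α = (n + g + δ)·k.
Dividing both sides by k: k^(1−α) = s / (n + g + δ).
k^0.69 = 0.17 / (0.025 + 0.017 + 0.061) = 0.17 / 0.103 = 1.6505
k* = 1.6505^(1/0.69) ≈ 2.0672

k* ≈ 2.067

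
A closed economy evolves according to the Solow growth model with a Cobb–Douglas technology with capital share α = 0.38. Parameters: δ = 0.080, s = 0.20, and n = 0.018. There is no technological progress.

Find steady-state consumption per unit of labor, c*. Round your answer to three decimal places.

At the steady state, Δk = 0, so s·k^α = (n + δ)·k.
Dividing both sides by k: k^(1−α) = s / (n + δ).
k^0.62 = 0.20 / (0.018 + 0.080) = 0.20 / 0.098 = 2.0408
k* = 2.0408^(1/0.62) ≈ 3.1599
y* = (k*)^α = 3.1599^0.38 ≈ 1.5484
c* = (1 − s)·y* = (1 − 0.20) × 1.5484 ≈ 1.2387

c* ≈ 1.239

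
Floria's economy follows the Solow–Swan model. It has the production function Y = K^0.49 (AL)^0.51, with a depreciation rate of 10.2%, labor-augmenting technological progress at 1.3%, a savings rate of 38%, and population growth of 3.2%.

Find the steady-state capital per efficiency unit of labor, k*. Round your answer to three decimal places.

k* ≈ 6.438

At the steady state, Δk = 0, so s·k^α = (n + g + δ)·k.
Dividing both sides by k: k^(1−α) = s / (n + g + δ).
k^0.51 = 0.38 / (0.032 + 0.013 + 0.102) = 0.38 / 0.147 = 2.5850
k* = 2.5850^(1/0.51) ≈ 6.4379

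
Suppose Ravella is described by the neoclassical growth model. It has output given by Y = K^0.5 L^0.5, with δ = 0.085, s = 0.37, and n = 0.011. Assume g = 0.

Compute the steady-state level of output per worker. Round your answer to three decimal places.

Steady state requires s·f(k) = (n + δ)·k, i.e. s·k^α = (n + δ)·k.
Dividing both sides by k: k^(1−α) = s / (n + δ).
k^0.5 = 0.37 / (0.011 + 0.085) = 0.37 / 0.096 = 3.8542
k* = 3.8542^(1/0.5) ≈ 14.8549
y* = (k*)^α = 14.8549^0.5 ≈ 3.8542

y* ≈ 3.854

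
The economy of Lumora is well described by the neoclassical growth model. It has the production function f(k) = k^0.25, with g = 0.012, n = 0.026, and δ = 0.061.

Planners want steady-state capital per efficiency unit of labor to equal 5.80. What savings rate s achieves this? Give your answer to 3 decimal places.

s ≈ 0.370

In steady state, investment equals break-even investment: s·k^α = (n + g + δ)·k.
So s / (n + g + δ) = (k*)^(1−α) = 5.80^0.75 = 3.7374.
Therefore s = 3.7374 × (n + g + δ) = 3.7374 × 0.099 = 0.3700.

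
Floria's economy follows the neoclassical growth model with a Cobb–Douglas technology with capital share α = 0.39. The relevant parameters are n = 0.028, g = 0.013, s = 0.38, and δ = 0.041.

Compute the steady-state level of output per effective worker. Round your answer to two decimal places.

Steady state requires s·f(k) = (n + g + δ)·k, i.e. s·k^α = (n + g + δ)·k.
Rearranging, k^(1−α) = s / (n + g + δ).
k^0.61 = 0.38 / (0.028 + 0.013 + 0.041) = 0.38 / 0.082 = 4.6341
k* = 4.6341^(1/0.61) ≈ 12.3523
y* = (k*)^α = 12.3523^0.39 ≈ 2.6655

y* = 2.67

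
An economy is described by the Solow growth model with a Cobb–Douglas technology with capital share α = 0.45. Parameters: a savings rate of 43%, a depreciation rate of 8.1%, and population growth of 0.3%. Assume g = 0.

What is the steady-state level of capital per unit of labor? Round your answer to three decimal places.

Steady state requires s·f(k) = (n + δ)·k, i.e. s·k^α = (n + δ)·k.
Dividing both sides by k: k^(1−α) = s / (n + δ).
k^0.55 = 0.43 / (0.003 + 0.081) = 0.43 / 0.084 = 5.1190
k* = 5.1190^(1/0.55) ≈ 19.4728

k* = 19.473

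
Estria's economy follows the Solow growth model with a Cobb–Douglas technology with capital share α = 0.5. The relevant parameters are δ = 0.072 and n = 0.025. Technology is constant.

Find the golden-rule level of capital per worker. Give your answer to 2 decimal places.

k_gold ≈ 26.57

The golden rule sets f'(k) = n + δ, i.e. α·k^(α−1) = n + δ.
So k^(1−α) = α / (n + δ) = 0.5 / 0.097 = 5.1546.
k_gold = 5.1546^(1/0.5) ≈ 26.5699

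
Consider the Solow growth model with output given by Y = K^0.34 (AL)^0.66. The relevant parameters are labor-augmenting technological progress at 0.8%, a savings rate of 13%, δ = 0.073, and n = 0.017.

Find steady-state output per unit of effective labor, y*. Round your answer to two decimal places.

At the steady state, Δk = 0, so s·k^α = (n + g + δ)·k.
Rearranging, k^(1−α) = s / (n + g + δ).
k^0.66 = 0.13 / (0.017 + 0.008 + 0.073) = 0.13 / 0.098 = 1.3265
k* = 1.3265^(1/0.66) ≈ 1.5343
y* = (k*)^α = 1.5343^0.34 ≈ 1.1567

y* ≈ 1.16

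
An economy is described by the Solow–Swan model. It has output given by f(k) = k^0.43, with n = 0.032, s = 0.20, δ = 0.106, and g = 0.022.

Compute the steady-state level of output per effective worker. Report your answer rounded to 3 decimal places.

In steady state, investment equals break-even investment: s·k^α = (n + g + δ)·k.
Dividing both sides by k: k^(1−α) = s / (n + g + δ).
k^0.57 = 0.20 / (0.032 + 0.022 + 0.106) = 0.20 / 0.160 = 1.2500
k* = 1.2500^(1/0.57) ≈ 1.4792
y* = (k*)^α = 1.4792^0.43 ≈ 1.1833

y* = 1.183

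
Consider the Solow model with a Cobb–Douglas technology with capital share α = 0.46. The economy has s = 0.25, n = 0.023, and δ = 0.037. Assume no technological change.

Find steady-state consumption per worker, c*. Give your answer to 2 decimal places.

c* = 2.53

In steady state, investment equals break-even investment: s·k^α = (n + δ)·k.
Dividing both sides by k: k^(1−α) = s / (n + δ).
k^0.54 = 0.25 / (0.023 + 0.037) = 0.25 / 0.060 = 4.1667
k* = 4.1667^(1/0.54) ≈ 14.0528
y* = (k*)^α = 14.0528^0.46 ≈ 3.3726
c* = (1 − s)·y* = (1 − 0.25) × 3.3726 ≈ 2.5295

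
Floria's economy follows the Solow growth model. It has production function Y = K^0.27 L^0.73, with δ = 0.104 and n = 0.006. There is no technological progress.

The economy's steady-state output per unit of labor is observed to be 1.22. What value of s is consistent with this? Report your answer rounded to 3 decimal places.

Steady state requires s·f(k) = (n + δ)·k, i.e. s·k^α = (n + δ)·k.
Since y* = [s/(n + δ)]^(α/(1−α)), we have s/(n + δ) = (y*)^((1−α)/α) = 1.22^2.7037 = 1.7119.
Therefore s = 1.7119 × (n + δ) = 1.7119 × 0.110 = 0.1883.

s ≈ 0.188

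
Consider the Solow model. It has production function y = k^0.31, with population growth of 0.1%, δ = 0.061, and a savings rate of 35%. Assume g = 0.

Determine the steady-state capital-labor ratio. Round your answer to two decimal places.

Steady state requires s·f(k) = (n + δ)·k, i.e. s·k^α = (n + δ)·k.
Rearranging, k^(1−α) = s / (n + δ).
k^0.69 = 0.35 / (0.001 + 0.061) = 0.35 / 0.062 = 5.6452
k* = 5.6452^(1/0.69) ≈ 12.2854

k* = 12.29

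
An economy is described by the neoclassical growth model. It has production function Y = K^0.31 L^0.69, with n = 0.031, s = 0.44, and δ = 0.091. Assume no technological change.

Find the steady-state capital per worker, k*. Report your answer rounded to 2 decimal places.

Steady state requires s·f(k) = (n + δ)·k, i.e. s·k^α = (n + δ)·k.
Dividing both sides by k: k^(1−α) = s / (n + δ).
k^0.69 = 0.44 / (0.031 + 0.091) = 0.44 / 0.122 = 3.6066
k* = 3.6066^(1/0.69) ≈ 6.4178

k* = 6.42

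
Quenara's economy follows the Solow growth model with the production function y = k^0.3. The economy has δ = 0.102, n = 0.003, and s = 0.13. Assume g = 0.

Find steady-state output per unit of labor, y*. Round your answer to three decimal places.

y* = 1.096

At the steady state, Δk = 0, so s·k^α = (n + δ)·k.
Rearranging, k^(1−α) = s / (n + δ).
k^0.7 = 0.13 / (0.003 + 0.102) = 0.13 / 0.105 = 1.2381
k* = 1.2381^(1/0.7) ≈ 1.3568
y* = (k*)^α = 1.3568^0.3 ≈ 1.0959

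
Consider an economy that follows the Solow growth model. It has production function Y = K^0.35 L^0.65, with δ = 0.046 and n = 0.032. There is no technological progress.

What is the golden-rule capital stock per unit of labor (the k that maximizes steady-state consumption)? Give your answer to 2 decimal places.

The golden rule sets f'(k) = n + δ, i.e. α·k^(α−1) = n + δ.
So k^(1−α) = α / (n + δ) = 0.35 / 0.078 = 4.4872.
k_gold = 4.4872^(1/0.65) ≈ 10.0702

k_gold ≈ 10.07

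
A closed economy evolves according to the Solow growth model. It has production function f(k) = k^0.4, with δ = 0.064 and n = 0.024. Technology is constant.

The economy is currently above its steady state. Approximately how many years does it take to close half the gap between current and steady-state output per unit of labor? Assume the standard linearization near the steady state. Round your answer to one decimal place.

about 13.1 years

Near the steady state the convergence rate is λ = (1 − α)(n + δ).
λ = (1 − 0.4) × 0.088 = 0.6 × 0.088 = 0.0528
Half-life = ln 2 / λ = 0.6931 / 0.0528 ≈ 13.13 years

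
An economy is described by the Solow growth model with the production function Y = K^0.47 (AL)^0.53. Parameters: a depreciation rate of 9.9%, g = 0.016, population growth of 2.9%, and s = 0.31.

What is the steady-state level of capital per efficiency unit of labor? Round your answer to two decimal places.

Steady state requires s·f(k) = (n + g + δ)·k, i.e. s·k^α = (n + g + δ)·k.
Dividing both sides by k: k^(1−α) = s / (n + g + δ).
k^0.53 = 0.31 / (0.029 + 0.016 + 0.099) = 0.31 / 0.144 = 2.1528
k* = 2.1528^(1/0.53) ≈ 4.2492

k* ≈ 4.25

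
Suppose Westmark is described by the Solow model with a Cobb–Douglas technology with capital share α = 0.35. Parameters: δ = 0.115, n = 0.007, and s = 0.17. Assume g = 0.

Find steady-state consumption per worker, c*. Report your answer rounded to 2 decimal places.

In steady state, investment equals break-even investment: s·k^α = (n + δ)·k.
Dividing both sides by k: k^(1−α) = s / (n + δ).
k^0.65 = 0.17 / (0.007 + 0.115) = 0.17 / 0.122 = 1.3934
k* = 1.3934^(1/0.65) ≈ 1.6659
y* = (k*)^α = 1.6659^0.35 ≈ 1.1956
c* = (1 − s)·y* = (1 − 0.17) × 1.1956 ≈ 0.9923

c* = 0.99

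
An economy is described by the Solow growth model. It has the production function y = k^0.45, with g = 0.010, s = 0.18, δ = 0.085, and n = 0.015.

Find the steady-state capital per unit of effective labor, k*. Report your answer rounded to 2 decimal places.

k* = 2.45

At the steady state, Δk = 0, so s·k^α = (n + g + δ)·k.
Rearranging, k^(1−α) = s / (n + g + δ).
k^0.55 = 0.18 / (0.015 + 0.010 + 0.085) = 0.18 / 0.110 = 1.6364
k* = 1.6364^(1/0.55) ≈ 2.4484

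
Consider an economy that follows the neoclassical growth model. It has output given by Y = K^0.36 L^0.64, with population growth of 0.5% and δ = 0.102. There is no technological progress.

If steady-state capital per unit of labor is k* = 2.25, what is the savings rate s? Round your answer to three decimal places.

s ≈ 0.180

Steady state requires s·f(k) = (n + δ)·k, i.e. s·k^α = (n + δ)·k.
So s / (n + δ) = (k*)^(1−α) = 2.25^0.64 = 1.6803.
Therefore s = 1.6803 × (n + δ) = 1.6803 × 0.107 = 0.1798.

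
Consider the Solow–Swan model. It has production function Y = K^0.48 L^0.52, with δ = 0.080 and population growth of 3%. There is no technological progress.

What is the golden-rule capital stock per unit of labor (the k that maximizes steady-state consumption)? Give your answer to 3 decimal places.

k_gold ≈ 17.001

The golden rule sets f'(k) = n + δ, i.e. α·k^(α−1) = n + δ.
So k^(1−α) = α / (n + δ) = 0.48 / 0.110 = 4.3636.
k_gold = 4.3636^(1/0.52) ≈ 17.0009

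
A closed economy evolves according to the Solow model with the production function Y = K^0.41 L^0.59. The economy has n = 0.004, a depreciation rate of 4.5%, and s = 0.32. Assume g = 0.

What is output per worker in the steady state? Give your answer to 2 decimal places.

y* = 3.68

In steady state, investment equals break-even investment: s·k^α = (n + δ)·k.
Rearranging, k^(1−α) = s / (n + δ).
k^0.59 = 0.32 / (0.004 + 0.045) = 0.32 / 0.049 = 6.5306
k* = 6.5306^(1/0.59) ≈ 24.0589
y* = (k*)^α = 24.0589^0.41 ≈ 3.6840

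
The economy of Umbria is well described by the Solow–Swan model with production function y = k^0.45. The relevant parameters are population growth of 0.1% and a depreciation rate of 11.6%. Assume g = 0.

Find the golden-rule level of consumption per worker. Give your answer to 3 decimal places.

At the golden rule, f'(k) = n + δ, so α·k^(α−1) = n + δ and k_gold = (α/(n + δ))^(1/(1−α)).
k_gold = (0.45/0.117)^(1/0.55) = 3.8462^1.8182 ≈ 11.5799
c_gold = f(k_gold) − (n + δ)·k_gold = 3.0107 − 0.117×11.5799 ≈ 1.6559

c_gold ≈ 1.656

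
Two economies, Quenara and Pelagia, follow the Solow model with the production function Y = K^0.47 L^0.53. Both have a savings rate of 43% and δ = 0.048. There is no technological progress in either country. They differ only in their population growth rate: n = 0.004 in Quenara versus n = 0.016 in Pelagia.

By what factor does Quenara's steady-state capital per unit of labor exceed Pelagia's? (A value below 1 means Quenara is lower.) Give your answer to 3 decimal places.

k*_Q / k*_P ≈ 1.480

Steady-state k* = [s/(n + δ)]^(1/(1−α)), so the ratio is [ (s_Q/(n + δ)_Q) / (s_P/(n + δ)_P) ]^1.8868.
s_Q/(n + δ)_Q = 0.43/0.052 = 8.2692; s_P/(n + δ)_P = 0.43/0.064 = 6.7188.
Ratio = (8.2692/6.7188)^1.8868 = 1.2308^1.8868 ≈ 1.4797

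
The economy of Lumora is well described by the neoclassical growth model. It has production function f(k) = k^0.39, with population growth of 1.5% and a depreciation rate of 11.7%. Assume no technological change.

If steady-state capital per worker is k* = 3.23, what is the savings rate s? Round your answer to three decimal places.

s ≈ 0.270

In steady state, investment equals break-even investment: s·k^α = (n + δ)·k.
So s / (n + δ) = (k*)^(1−α) = 3.23^0.61 = 2.0446.
Therefore s = 2.0446 × (n + δ) = 2.0446 × 0.132 = 0.2699.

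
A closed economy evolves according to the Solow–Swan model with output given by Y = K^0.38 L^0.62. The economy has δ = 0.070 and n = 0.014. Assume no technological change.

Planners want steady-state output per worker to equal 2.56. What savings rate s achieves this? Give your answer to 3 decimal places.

s ≈ 0.389

Steady state requires s·f(k) = (n + δ)·k, i.e. s·k^α = (n + δ)·k.
Since y* = [s/(n + δ)]^(α/(1−α)), we have s/(n + δ) = (y*)^((1−α)/α) = 2.56^1.6316 = 4.6354.
Therefore s = 4.6354 × (n + δ) = 4.6354 × 0.084 = 0.3894.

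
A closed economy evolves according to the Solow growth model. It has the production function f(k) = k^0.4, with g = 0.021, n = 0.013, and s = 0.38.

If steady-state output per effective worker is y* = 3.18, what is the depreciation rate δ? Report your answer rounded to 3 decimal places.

At the steady state, Δk = 0, so s·k^α = (n + g + δ)·k.
Since y* = [s/(n + g + δ)]^(α/(1−α)), we have s/(n + g + δ) = (y*)^((1−α)/α) = 3.18^1.5 = 5.6708.
Therefore n + g + δ = s / 5.6708 = 0.38 / 5.6708 = 0.0670, so δ = 0.0670 − 0.034 = 0.0330.

δ ≈ 0.033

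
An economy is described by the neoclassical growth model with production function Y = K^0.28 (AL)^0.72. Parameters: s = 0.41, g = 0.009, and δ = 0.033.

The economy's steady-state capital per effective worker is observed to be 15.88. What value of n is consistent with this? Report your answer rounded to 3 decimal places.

At the steady state, Δk = 0, so s·k^α = (n + g + δ)·k.
So s / (n + g + δ) = (k*)^(1−α) = 15.88^0.72 = 7.3217.
Therefore n + g + δ = s / 7.3217 = 0.41 / 7.3217 = 0.0560, so n = 0.0560 − 0.042 = 0.0140.

n ≈ 0.014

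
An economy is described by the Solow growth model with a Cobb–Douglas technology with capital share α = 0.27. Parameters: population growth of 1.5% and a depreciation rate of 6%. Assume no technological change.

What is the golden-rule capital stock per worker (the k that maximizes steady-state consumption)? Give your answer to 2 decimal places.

The golden rule sets f'(k) = n + δ, i.e. α·k^(α−1) = n + δ.
So k^(1−α) = α / (n + δ) = 0.27 / 0.075 = 3.6000.
k_gold = 3.6000^(1/0.73) ≈ 5.7817

k_gold ≈ 5.78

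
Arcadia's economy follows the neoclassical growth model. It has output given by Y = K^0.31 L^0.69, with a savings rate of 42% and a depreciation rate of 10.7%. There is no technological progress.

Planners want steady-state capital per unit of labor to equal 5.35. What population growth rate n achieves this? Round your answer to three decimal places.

n ≈ 0.025

In steady state, investment equals break-even investment: s·k^α = (n + δ)·k.
So s / (n + δ) = (k*)^(1−α) = 5.35^0.69 = 3.1810.
Therefore n + δ = s / 3.1810 = 0.42 / 3.1810 = 0.1320, so n = 0.1320 − 0.107 = 0.0250.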